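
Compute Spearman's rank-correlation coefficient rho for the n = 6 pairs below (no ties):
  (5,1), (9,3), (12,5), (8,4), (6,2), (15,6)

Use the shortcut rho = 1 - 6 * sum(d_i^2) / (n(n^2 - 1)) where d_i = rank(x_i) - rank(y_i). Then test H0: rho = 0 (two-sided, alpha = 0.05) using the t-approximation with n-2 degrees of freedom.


Step 1: Rank x and y separately (midranks; no ties here).
rank(x): 5->1, 9->4, 12->5, 8->3, 6->2, 15->6
rank(y): 1->1, 3->3, 5->5, 4->4, 2->2, 6->6
Step 2: d_i = R_x(i) - R_y(i); compute d_i^2.
  (1-1)^2=0, (4-3)^2=1, (5-5)^2=0, (3-4)^2=1, (2-2)^2=0, (6-6)^2=0
sum(d^2) = 2.
Step 3: rho = 1 - 6*2 / (6*(6^2 - 1)) = 1 - 12/210 = 0.942857.
Step 4: Under H0, t = rho * sqrt((n-2)/(1-rho^2)) = 5.6595 ~ t(4).
Step 5: Two-sided p-value from the t-distribution with 4 df = 0.004805.
Step 6: alpha = 0.05. reject H0.

rho = 0.9429, p = 0.004805, reject H0 at alpha = 0.05.


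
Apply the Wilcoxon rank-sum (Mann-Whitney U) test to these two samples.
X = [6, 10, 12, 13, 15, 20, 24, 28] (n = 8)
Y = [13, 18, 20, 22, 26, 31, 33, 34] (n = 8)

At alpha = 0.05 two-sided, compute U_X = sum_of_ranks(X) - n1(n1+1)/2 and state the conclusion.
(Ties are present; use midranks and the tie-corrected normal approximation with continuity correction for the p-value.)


Step 1: Combine and sort all 16 observations; assign midranks.
sorted (value, group): (6,X), (10,X), (12,X), (13,X), (13,Y), (15,X), (18,Y), (20,X), (20,Y), (22,Y), (24,X), (26,Y), (28,X), (31,Y), (33,Y), (34,Y)
ranks: 6->1, 10->2, 12->3, 13->4.5, 13->4.5, 15->6, 18->7, 20->8.5, 20->8.5, 22->10, 24->11, 26->12, 28->13, 31->14, 33->15, 34->16
Step 2: Rank sum for X: R1 = 1 + 2 + 3 + 4.5 + 6 + 8.5 + 11 + 13 = 49.
Step 3: U_X = R1 - n1(n1+1)/2 = 49 - 8*9/2 = 49 - 36 = 13.
       U_Y = n1*n2 - U_X = 64 - 13 = 51.
Step 4: Ties are present, so use the tie-corrected normal approximation (with continuity correction) for the p-value.
Step 5: p-value = 0.051685; compare to alpha = 0.05. fail to reject H0.

U_X = 13, p = 0.051685, fail to reject H0 at alpha = 0.05.


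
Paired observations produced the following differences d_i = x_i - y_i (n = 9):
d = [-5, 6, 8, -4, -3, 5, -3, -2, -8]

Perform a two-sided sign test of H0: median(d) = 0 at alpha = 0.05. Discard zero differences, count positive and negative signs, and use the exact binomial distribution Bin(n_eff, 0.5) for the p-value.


Step 1: Discard zero differences. Original n = 9; n_eff = number of nonzero differences = 9.
Nonzero differences (with sign): -5, +6, +8, -4, -3, +5, -3, -2, -8
Step 2: Count signs: positive = 3, negative = 6.
Step 3: Under H0: P(positive) = 0.5, so the number of positives S ~ Bin(9, 0.5).
Step 4: Two-sided exact p-value = sum of Bin(9,0.5) probabilities at or below the observed probability = 0.507812.
Step 5: alpha = 0.05. fail to reject H0.

n_eff = 9, pos = 3, neg = 6, p = 0.507812, fail to reject H0.


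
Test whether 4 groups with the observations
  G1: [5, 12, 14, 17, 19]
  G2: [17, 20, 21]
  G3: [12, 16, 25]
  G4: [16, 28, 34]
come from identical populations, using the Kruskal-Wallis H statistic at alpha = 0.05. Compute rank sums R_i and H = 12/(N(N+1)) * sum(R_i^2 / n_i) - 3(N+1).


Step 1: Combine all N = 14 observations and assign midranks.
sorted (value, group, rank): (5,G1,1), (12,G1,2.5), (12,G3,2.5), (14,G1,4), (16,G3,5.5), (16,G4,5.5), (17,G1,7.5), (17,G2,7.5), (19,G1,9), (20,G2,10), (21,G2,11), (25,G3,12), (28,G4,13), (34,G4,14)
Step 2: Sum ranks within each group.
R_1 = 24 (n_1 = 5)
R_2 = 28.5 (n_2 = 3)
R_3 = 20 (n_3 = 3)
R_4 = 32.5 (n_4 = 3)
Step 3: H = 12/(N(N+1)) * sum(R_i^2/n_i) - 3(N+1)
     = 12/(14*15) * (24^2/5 + 28.5^2/3 + 20^2/3 + 32.5^2/3) - 3*15
     = 0.057143 * 871.367 - 45
     = 4.792381.
Step 4: Ties present; correction factor C = 1 - 18/(14^3 - 14) = 0.993407. Corrected H = 4.792381 / 0.993407 = 4.824189.
Step 5: Under H0, H ~ chi^2(3); p-value = 0.185133.
Step 6: alpha = 0.05. fail to reject H0.

H = 4.8242, df = 3, p = 0.185133, fail to reject H0.


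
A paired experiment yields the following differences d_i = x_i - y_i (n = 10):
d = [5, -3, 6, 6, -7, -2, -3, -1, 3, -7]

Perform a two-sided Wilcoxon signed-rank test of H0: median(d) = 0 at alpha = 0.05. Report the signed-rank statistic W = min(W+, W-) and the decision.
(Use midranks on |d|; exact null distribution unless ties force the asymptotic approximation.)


Step 1: Drop any zero differences (none here) and take |d_i|.
|d| = [5, 3, 6, 6, 7, 2, 3, 1, 3, 7]
Step 2: Midrank |d_i| (ties get averaged ranks).
ranks: |5|->6, |3|->4, |6|->7.5, |6|->7.5, |7|->9.5, |2|->2, |3|->4, |1|->1, |3|->4, |7|->9.5
Step 3: Attach original signs; sum ranks with positive sign and with negative sign.
W+ = 6 + 7.5 + 7.5 + 4 = 25
W- = 4 + 9.5 + 2 + 4 + 1 + 9.5 = 30
(Check: W+ + W- = 55 should equal n(n+1)/2 = 55.)
Step 4: Test statistic W = min(W+, W-) = 25.
Step 5: Ties in |d|, so use the tie-corrected normal approximation.
        E[W] = n(n+1)/4 = 10*11/4 = 27.5.
        Tie groups: |d|=3 (t=3), |d|=6 (t=2), |d|=7 (t=2); sum(t^3 - t) = 36.
        Var[W] = n(n+1)(2n+1)/24 - sum(t^3-t)/48 = 2310/24 - 36/48 = 95.5.
        z = (W - E[W]) / sqrt(Var[W]) = (25 - 27.5) / 9.7724 = -0.2558.
        Two-sided p = 2*Phi(z) = 0.798088.
Step 6: alpha = 0.05. fail to reject H0.

W+ = 25, W- = 30, W = min = 25, p = 0.798088, fail to reject H0.


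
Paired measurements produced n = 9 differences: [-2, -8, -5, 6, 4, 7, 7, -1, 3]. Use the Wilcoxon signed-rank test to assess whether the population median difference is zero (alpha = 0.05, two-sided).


Step 1: Drop any zero differences (none here) and take |d_i|.
|d| = [2, 8, 5, 6, 4, 7, 7, 1, 3]
Step 2: Midrank |d_i| (ties get averaged ranks).
ranks: |2|->2, |8|->9, |5|->5, |6|->6, |4|->4, |7|->7.5, |7|->7.5, |1|->1, |3|->3
Step 3: Attach original signs; sum ranks with positive sign and with negative sign.
W+ = 6 + 4 + 7.5 + 7.5 + 3 = 28
W- = 2 + 9 + 5 + 1 = 17
(Check: W+ + W- = 45 should equal n(n+1)/2 = 45.)
Step 4: Test statistic W = min(W+, W-) = 17.
Step 5: Ties in |d|, so use the tie-corrected normal approximation.
        E[W] = n(n+1)/4 = 9*10/4 = 22.5.
        Tie groups: |d|=7 (t=2); sum(t^3 - t) = 6.
        Var[W] = n(n+1)(2n+1)/24 - sum(t^3-t)/48 = 1710/24 - 6/48 = 71.125.
        z = (W - E[W]) / sqrt(Var[W]) = (17 - 22.5) / 8.4336 = -0.6522.
        Two-sided p = 2*Phi(z) = 0.514300.
Step 6: alpha = 0.05. fail to reject H0.

W+ = 28, W- = 17, W = min = 17, p = 0.514300, fail to reject H0.


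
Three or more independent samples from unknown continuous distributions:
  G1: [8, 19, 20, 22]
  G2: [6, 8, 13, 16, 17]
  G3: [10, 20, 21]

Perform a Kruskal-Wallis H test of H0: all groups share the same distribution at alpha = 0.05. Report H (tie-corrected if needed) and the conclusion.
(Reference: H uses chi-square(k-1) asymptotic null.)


Step 1: Combine all N = 12 observations and assign midranks.
sorted (value, group, rank): (6,G2,1), (8,G1,2.5), (8,G2,2.5), (10,G3,4), (13,G2,5), (16,G2,6), (17,G2,7), (19,G1,8), (20,G1,9.5), (20,G3,9.5), (21,G3,11), (22,G1,12)
Step 2: Sum ranks within each group.
R_1 = 32 (n_1 = 4)
R_2 = 21.5 (n_2 = 5)
R_3 = 24.5 (n_3 = 3)
Step 3: H = 12/(N(N+1)) * sum(R_i^2/n_i) - 3(N+1)
     = 12/(12*13) * (32^2/4 + 21.5^2/5 + 24.5^2/3) - 3*13
     = 0.076923 * 548.533 - 39
     = 3.194872.
Step 4: Ties present; correction factor C = 1 - 12/(12^3 - 12) = 0.993007. Corrected H = 3.194872 / 0.993007 = 3.217371.
Step 5: Under H0, H ~ chi^2(2); p-value = 0.200151.
Step 6: alpha = 0.05. fail to reject H0.

H = 3.2174, df = 2, p = 0.200151, fail to reject H0.


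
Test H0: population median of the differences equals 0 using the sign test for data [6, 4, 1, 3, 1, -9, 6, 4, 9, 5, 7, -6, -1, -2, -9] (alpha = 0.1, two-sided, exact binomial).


Step 1: Discard zero differences. Original n = 15; n_eff = number of nonzero differences = 15.
Nonzero differences (with sign): +6, +4, +1, +3, +1, -9, +6, +4, +9, +5, +7, -6, -1, -2, -9
Step 2: Count signs: positive = 10, negative = 5.
Step 3: Under H0: P(positive) = 0.5, so the number of positives S ~ Bin(15, 0.5).
Step 4: Two-sided exact p-value = sum of Bin(15,0.5) probabilities at or below the observed probability = 0.301758.
Step 5: alpha = 0.1. fail to reject H0.

n_eff = 15, pos = 10, neg = 5, p = 0.301758, fail to reject H0.


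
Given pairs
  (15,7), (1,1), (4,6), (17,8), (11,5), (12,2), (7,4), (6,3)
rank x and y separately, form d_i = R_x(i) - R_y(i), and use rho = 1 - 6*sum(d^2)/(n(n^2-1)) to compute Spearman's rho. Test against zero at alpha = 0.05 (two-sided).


Step 1: Rank x and y separately (midranks; no ties here).
rank(x): 15->7, 1->1, 4->2, 17->8, 11->5, 12->6, 7->4, 6->3
rank(y): 7->7, 1->1, 6->6, 8->8, 5->5, 2->2, 4->4, 3->3
Step 2: d_i = R_x(i) - R_y(i); compute d_i^2.
  (7-7)^2=0, (1-1)^2=0, (2-6)^2=16, (8-8)^2=0, (5-5)^2=0, (6-2)^2=16, (4-4)^2=0, (3-3)^2=0
sum(d^2) = 32.
Step 3: rho = 1 - 6*32 / (8*(8^2 - 1)) = 1 - 192/504 = 0.619048.
Step 4: Under H0, t = rho * sqrt((n-2)/(1-rho^2)) = 1.9308 ~ t(6).
Step 5: Two-sided p-value from the t-distribution with 6 df = 0.101733.
Step 6: alpha = 0.05. fail to reject H0.

rho = 0.6190, p = 0.101733, fail to reject H0 at alpha = 0.05.


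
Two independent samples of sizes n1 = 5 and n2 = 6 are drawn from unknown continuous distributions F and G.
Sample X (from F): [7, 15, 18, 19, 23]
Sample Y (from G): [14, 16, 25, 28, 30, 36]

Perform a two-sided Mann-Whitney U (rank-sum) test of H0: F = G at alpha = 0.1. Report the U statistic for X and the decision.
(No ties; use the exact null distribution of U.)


Step 1: Combine and sort all 11 observations; assign midranks.
sorted (value, group): (7,X), (14,Y), (15,X), (16,Y), (18,X), (19,X), (23,X), (25,Y), (28,Y), (30,Y), (36,Y)
ranks: 7->1, 14->2, 15->3, 16->4, 18->5, 19->6, 23->7, 25->8, 28->9, 30->10, 36->11
Step 2: Rank sum for X: R1 = 1 + 3 + 5 + 6 + 7 = 22.
Step 3: U_X = R1 - n1(n1+1)/2 = 22 - 5*6/2 = 22 - 15 = 7.
       U_Y = n1*n2 - U_X = 30 - 7 = 23.
Step 4: No ties, so the exact null distribution of U (based on enumerating the C(11,5) = 462 equally likely rank assignments) gives the two-sided p-value.
Step 5: p-value = 0.177489; compare to alpha = 0.1. fail to reject H0.

U_X = 7, p = 0.177489, fail to reject H0 at alpha = 0.1.


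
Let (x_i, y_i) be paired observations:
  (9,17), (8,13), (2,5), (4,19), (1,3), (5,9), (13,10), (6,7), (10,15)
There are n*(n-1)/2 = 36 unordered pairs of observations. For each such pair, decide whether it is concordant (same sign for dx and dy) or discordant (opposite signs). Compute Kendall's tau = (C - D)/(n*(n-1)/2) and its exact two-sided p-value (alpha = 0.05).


Step 1: Enumerate the 36 unordered pairs (i,j) with i<j and classify each by sign(x_j-x_i) * sign(y_j-y_i).
  (1,2):dx=-1,dy=-4->C; (1,3):dx=-7,dy=-12->C; (1,4):dx=-5,dy=+2->D; (1,5):dx=-8,dy=-14->C
  (1,6):dx=-4,dy=-8->C; (1,7):dx=+4,dy=-7->D; (1,8):dx=-3,dy=-10->C; (1,9):dx=+1,dy=-2->D
  (2,3):dx=-6,dy=-8->C; (2,4):dx=-4,dy=+6->D; (2,5):dx=-7,dy=-10->C; (2,6):dx=-3,dy=-4->C
  (2,7):dx=+5,dy=-3->D; (2,8):dx=-2,dy=-6->C; (2,9):dx=+2,dy=+2->C; (3,4):dx=+2,dy=+14->C
  (3,5):dx=-1,dy=-2->C; (3,6):dx=+3,dy=+4->C; (3,7):dx=+11,dy=+5->C; (3,8):dx=+4,dy=+2->C
  (3,9):dx=+8,dy=+10->C; (4,5):dx=-3,dy=-16->C; (4,6):dx=+1,dy=-10->D; (4,7):dx=+9,dy=-9->D
  (4,8):dx=+2,dy=-12->D; (4,9):dx=+6,dy=-4->D; (5,6):dx=+4,dy=+6->C; (5,7):dx=+12,dy=+7->C
  (5,8):dx=+5,dy=+4->C; (5,9):dx=+9,dy=+12->C; (6,7):dx=+8,dy=+1->C; (6,8):dx=+1,dy=-2->D
  (6,9):dx=+5,dy=+6->C; (7,8):dx=-7,dy=-3->C; (7,9):dx=-3,dy=+5->D; (8,9):dx=+4,dy=+8->C
Step 2: C = 25, D = 11, total pairs = 36.
Step 3: tau = (C - D)/(n(n-1)/2) = (25 - 11)/36 = 0.388889.
Step 4: Exact two-sided p-value (enumerate n! = 362880 permutations of y under H0): p = 0.180181.
Step 5: alpha = 0.05. fail to reject H0.

tau_b = 0.3889 (C=25, D=11), p = 0.180181, fail to reject H0.


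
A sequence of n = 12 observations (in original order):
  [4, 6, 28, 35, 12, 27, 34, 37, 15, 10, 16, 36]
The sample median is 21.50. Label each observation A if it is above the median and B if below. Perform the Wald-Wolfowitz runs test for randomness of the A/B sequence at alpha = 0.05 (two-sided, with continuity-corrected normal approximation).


Step 1: Compute median = 21.50; label A = above, B = below.
Labels in order: BBAABAAABBBA  (n_A = 6, n_B = 6)
Step 2: Count runs R = 6.
Step 3: Under H0 (random ordering), E[R] = 2*n_A*n_B/(n_A+n_B) + 1 = 2*6*6/12 + 1 = 7.0000.
        Var[R] = 2*n_A*n_B*(2*n_A*n_B - n_A - n_B) / ((n_A+n_B)^2 * (n_A+n_B-1)) = 4320/1584 = 2.7273.
        SD[R] = 1.6514.
Step 4: Continuity-corrected z = (R + 0.5 - E[R]) / SD[R] = (6 + 0.5 - 7.0000) / 1.6514 = -0.3028.
Step 5: Two-sided p-value via normal approximation = 2*(1 - Phi(|z|)) = 0.762069.
Step 6: alpha = 0.05. fail to reject H0.

R = 6, z = -0.3028, p = 0.762069, fail to reject H0.


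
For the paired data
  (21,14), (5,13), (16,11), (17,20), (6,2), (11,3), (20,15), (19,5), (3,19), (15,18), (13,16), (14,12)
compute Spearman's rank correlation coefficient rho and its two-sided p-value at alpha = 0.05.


Step 1: Rank x and y separately (midranks; no ties here).
rank(x): 21->12, 5->2, 16->8, 17->9, 6->3, 11->4, 20->11, 19->10, 3->1, 15->7, 13->5, 14->6
rank(y): 14->7, 13->6, 11->4, 20->12, 2->1, 3->2, 15->8, 5->3, 19->11, 18->10, 16->9, 12->5
Step 2: d_i = R_x(i) - R_y(i); compute d_i^2.
  (12-7)^2=25, (2-6)^2=16, (8-4)^2=16, (9-12)^2=9, (3-1)^2=4, (4-2)^2=4, (11-8)^2=9, (10-3)^2=49, (1-11)^2=100, (7-10)^2=9, (5-9)^2=16, (6-5)^2=1
sum(d^2) = 258.
Step 3: rho = 1 - 6*258 / (12*(12^2 - 1)) = 1 - 1548/1716 = 0.097902.
Step 4: Under H0, t = rho * sqrt((n-2)/(1-rho^2)) = 0.3111 ~ t(10).
Step 5: Two-sided p-value from the t-distribution with 10 df = 0.762122.
Step 6: alpha = 0.05. fail to reject H0.

rho = 0.0979, p = 0.762122, fail to reject H0 at alpha = 0.05.


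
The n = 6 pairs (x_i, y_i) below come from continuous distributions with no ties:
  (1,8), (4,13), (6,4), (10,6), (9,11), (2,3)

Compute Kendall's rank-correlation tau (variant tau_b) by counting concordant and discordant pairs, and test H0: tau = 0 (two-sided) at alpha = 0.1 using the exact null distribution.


Step 1: Enumerate the 15 unordered pairs (i,j) with i<j and classify each by sign(x_j-x_i) * sign(y_j-y_i).
  (1,2):dx=+3,dy=+5->C; (1,3):dx=+5,dy=-4->D; (1,4):dx=+9,dy=-2->D; (1,5):dx=+8,dy=+3->C
  (1,6):dx=+1,dy=-5->D; (2,3):dx=+2,dy=-9->D; (2,4):dx=+6,dy=-7->D; (2,5):dx=+5,dy=-2->D
  (2,6):dx=-2,dy=-10->C; (3,4):dx=+4,dy=+2->C; (3,5):dx=+3,dy=+7->C; (3,6):dx=-4,dy=-1->C
  (4,5):dx=-1,dy=+5->D; (4,6):dx=-8,dy=-3->C; (5,6):dx=-7,dy=-8->C
Step 2: C = 8, D = 7, total pairs = 15.
Step 3: tau = (C - D)/(n(n-1)/2) = (8 - 7)/15 = 0.066667.
Step 4: Exact two-sided p-value (enumerate n! = 720 permutations of y under H0): p = 1.000000.
Step 5: alpha = 0.1. fail to reject H0.

tau_b = 0.0667 (C=8, D=7), p = 1.000000, fail to reject H0.


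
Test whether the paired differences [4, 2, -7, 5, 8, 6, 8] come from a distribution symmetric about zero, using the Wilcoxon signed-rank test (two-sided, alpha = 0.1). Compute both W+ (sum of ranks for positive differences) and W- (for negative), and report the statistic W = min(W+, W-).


Step 1: Drop any zero differences (none here) and take |d_i|.
|d| = [4, 2, 7, 5, 8, 6, 8]
Step 2: Midrank |d_i| (ties get averaged ranks).
ranks: |4|->2, |2|->1, |7|->5, |5|->3, |8|->6.5, |6|->4, |8|->6.5
Step 3: Attach original signs; sum ranks with positive sign and with negative sign.
W+ = 2 + 1 + 3 + 6.5 + 4 + 6.5 = 23
W- = 5 = 5
(Check: W+ + W- = 28 should equal n(n+1)/2 = 28.)
Step 4: Test statistic W = min(W+, W-) = 5.
Step 5: Ties in |d|, so use the tie-corrected normal approximation.
        E[W] = n(n+1)/4 = 7*8/4 = 14.
        Tie groups: |d|=8 (t=2); sum(t^3 - t) = 6.
        Var[W] = n(n+1)(2n+1)/24 - sum(t^3-t)/48 = 840/24 - 6/48 = 34.875.
        z = (W - E[W]) / sqrt(Var[W]) = (5 - 14) / 5.9055 = -1.5240.
        Two-sided p = 2*Phi(z) = 0.127508.
Step 6: alpha = 0.1. fail to reject H0.

W+ = 23, W- = 5, W = min = 5, p = 0.127508, fail to reject H0.


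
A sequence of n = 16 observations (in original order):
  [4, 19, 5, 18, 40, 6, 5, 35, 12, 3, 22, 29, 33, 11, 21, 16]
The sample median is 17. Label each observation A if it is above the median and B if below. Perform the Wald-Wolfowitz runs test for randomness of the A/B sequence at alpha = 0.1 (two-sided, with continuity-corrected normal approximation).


Step 1: Compute median = 17; label A = above, B = below.
Labels in order: BABAABBABBAAABAB  (n_A = 8, n_B = 8)
Step 2: Count runs R = 11.
Step 3: Under H0 (random ordering), E[R] = 2*n_A*n_B/(n_A+n_B) + 1 = 2*8*8/16 + 1 = 9.0000.
        Var[R] = 2*n_A*n_B*(2*n_A*n_B - n_A - n_B) / ((n_A+n_B)^2 * (n_A+n_B-1)) = 14336/3840 = 3.7333.
        SD[R] = 1.9322.
Step 4: Continuity-corrected z = (R - 0.5 - E[R]) / SD[R] = (11 - 0.5 - 9.0000) / 1.9322 = 0.7763.
Step 5: Two-sided p-value via normal approximation = 2*(1 - Phi(|z|)) = 0.437558.
Step 6: alpha = 0.1. fail to reject H0.

R = 11, z = 0.7763, p = 0.437558, fail to reject H0.


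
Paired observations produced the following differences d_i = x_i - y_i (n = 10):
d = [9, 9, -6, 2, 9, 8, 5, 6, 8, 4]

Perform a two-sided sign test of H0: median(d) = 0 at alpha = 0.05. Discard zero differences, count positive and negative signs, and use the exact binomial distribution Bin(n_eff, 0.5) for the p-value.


Step 1: Discard zero differences. Original n = 10; n_eff = number of nonzero differences = 10.
Nonzero differences (with sign): +9, +9, -6, +2, +9, +8, +5, +6, +8, +4
Step 2: Count signs: positive = 9, negative = 1.
Step 3: Under H0: P(positive) = 0.5, so the number of positives S ~ Bin(10, 0.5).
Step 4: Two-sided exact p-value = sum of Bin(10,0.5) probabilities at or below the observed probability = 0.021484.
Step 5: alpha = 0.05. reject H0.

n_eff = 10, pos = 9, neg = 1, p = 0.021484, reject H0.


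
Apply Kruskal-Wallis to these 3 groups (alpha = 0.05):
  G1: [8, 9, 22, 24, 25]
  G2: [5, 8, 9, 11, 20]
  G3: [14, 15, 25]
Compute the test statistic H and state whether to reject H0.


Step 1: Combine all N = 13 observations and assign midranks.
sorted (value, group, rank): (5,G2,1), (8,G1,2.5), (8,G2,2.5), (9,G1,4.5), (9,G2,4.5), (11,G2,6), (14,G3,7), (15,G3,8), (20,G2,9), (22,G1,10), (24,G1,11), (25,G1,12.5), (25,G3,12.5)
Step 2: Sum ranks within each group.
R_1 = 40.5 (n_1 = 5)
R_2 = 23 (n_2 = 5)
R_3 = 27.5 (n_3 = 3)
Step 3: H = 12/(N(N+1)) * sum(R_i^2/n_i) - 3(N+1)
     = 12/(13*14) * (40.5^2/5 + 23^2/5 + 27.5^2/3) - 3*14
     = 0.065934 * 685.933 - 42
     = 3.226374.
Step 4: Ties present; correction factor C = 1 - 18/(13^3 - 13) = 0.991758. Corrected H = 3.226374 / 0.991758 = 3.253186.
Step 5: Under H0, H ~ chi^2(2); p-value = 0.196598.
Step 6: alpha = 0.05. fail to reject H0.

H = 3.2532, df = 2, p = 0.196598, fail to reject H0.


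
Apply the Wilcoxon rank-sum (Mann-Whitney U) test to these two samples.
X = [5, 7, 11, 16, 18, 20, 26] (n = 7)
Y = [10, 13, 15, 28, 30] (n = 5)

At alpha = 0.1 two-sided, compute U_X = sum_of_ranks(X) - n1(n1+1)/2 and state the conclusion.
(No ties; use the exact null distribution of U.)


Step 1: Combine and sort all 12 observations; assign midranks.
sorted (value, group): (5,X), (7,X), (10,Y), (11,X), (13,Y), (15,Y), (16,X), (18,X), (20,X), (26,X), (28,Y), (30,Y)
ranks: 5->1, 7->2, 10->3, 11->4, 13->5, 15->6, 16->7, 18->8, 20->9, 26->10, 28->11, 30->12
Step 2: Rank sum for X: R1 = 1 + 2 + 4 + 7 + 8 + 9 + 10 = 41.
Step 3: U_X = R1 - n1(n1+1)/2 = 41 - 7*8/2 = 41 - 28 = 13.
       U_Y = n1*n2 - U_X = 35 - 13 = 22.
Step 4: No ties, so the exact null distribution of U (based on enumerating the C(12,7) = 792 equally likely rank assignments) gives the two-sided p-value.
Step 5: p-value = 0.530303; compare to alpha = 0.1. fail to reject H0.

U_X = 13, p = 0.530303, fail to reject H0 at alpha = 0.1.


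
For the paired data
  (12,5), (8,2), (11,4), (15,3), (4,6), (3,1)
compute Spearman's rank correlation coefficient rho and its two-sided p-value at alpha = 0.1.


Step 1: Rank x and y separately (midranks; no ties here).
rank(x): 12->5, 8->3, 11->4, 15->6, 4->2, 3->1
rank(y): 5->5, 2->2, 4->4, 3->3, 6->6, 1->1
Step 2: d_i = R_x(i) - R_y(i); compute d_i^2.
  (5-5)^2=0, (3-2)^2=1, (4-4)^2=0, (6-3)^2=9, (2-6)^2=16, (1-1)^2=0
sum(d^2) = 26.
Step 3: rho = 1 - 6*26 / (6*(6^2 - 1)) = 1 - 156/210 = 0.257143.
Step 4: Under H0, t = rho * sqrt((n-2)/(1-rho^2)) = 0.5322 ~ t(4).
Step 5: Two-sided p-value from the t-distribution with 4 df = 0.622787.
Step 6: alpha = 0.1. fail to reject H0.

rho = 0.2571, p = 0.622787, fail to reject H0 at alpha = 0.1.


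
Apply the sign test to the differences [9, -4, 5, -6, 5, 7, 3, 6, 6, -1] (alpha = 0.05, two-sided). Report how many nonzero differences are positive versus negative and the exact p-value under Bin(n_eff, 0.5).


Step 1: Discard zero differences. Original n = 10; n_eff = number of nonzero differences = 10.
Nonzero differences (with sign): +9, -4, +5, -6, +5, +7, +3, +6, +6, -1
Step 2: Count signs: positive = 7, negative = 3.
Step 3: Under H0: P(positive) = 0.5, so the number of positives S ~ Bin(10, 0.5).
Step 4: Two-sided exact p-value = sum of Bin(10,0.5) probabilities at or below the observed probability = 0.343750.
Step 5: alpha = 0.05. fail to reject H0.

n_eff = 10, pos = 7, neg = 3, p = 0.343750, fail to reject H0.


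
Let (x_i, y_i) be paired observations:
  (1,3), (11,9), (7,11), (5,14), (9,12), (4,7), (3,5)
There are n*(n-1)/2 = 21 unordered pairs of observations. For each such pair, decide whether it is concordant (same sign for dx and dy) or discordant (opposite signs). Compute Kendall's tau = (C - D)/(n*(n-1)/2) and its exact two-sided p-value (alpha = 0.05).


Step 1: Enumerate the 21 unordered pairs (i,j) with i<j and classify each by sign(x_j-x_i) * sign(y_j-y_i).
  (1,2):dx=+10,dy=+6->C; (1,3):dx=+6,dy=+8->C; (1,4):dx=+4,dy=+11->C; (1,5):dx=+8,dy=+9->C
  (1,6):dx=+3,dy=+4->C; (1,7):dx=+2,dy=+2->C; (2,3):dx=-4,dy=+2->D; (2,4):dx=-6,dy=+5->D
  (2,5):dx=-2,dy=+3->D; (2,6):dx=-7,dy=-2->C; (2,7):dx=-8,dy=-4->C; (3,4):dx=-2,dy=+3->D
  (3,5):dx=+2,dy=+1->C; (3,6):dx=-3,dy=-4->C; (3,7):dx=-4,dy=-6->C; (4,5):dx=+4,dy=-2->D
  (4,6):dx=-1,dy=-7->C; (4,7):dx=-2,dy=-9->C; (5,6):dx=-5,dy=-5->C; (5,7):dx=-6,dy=-7->C
  (6,7):dx=-1,dy=-2->C
Step 2: C = 16, D = 5, total pairs = 21.
Step 3: tau = (C - D)/(n(n-1)/2) = (16 - 5)/21 = 0.523810.
Step 4: Exact two-sided p-value (enumerate n! = 5040 permutations of y under H0): p = 0.136111.
Step 5: alpha = 0.05. fail to reject H0.

tau_b = 0.5238 (C=16, D=5), p = 0.136111, fail to reject H0.


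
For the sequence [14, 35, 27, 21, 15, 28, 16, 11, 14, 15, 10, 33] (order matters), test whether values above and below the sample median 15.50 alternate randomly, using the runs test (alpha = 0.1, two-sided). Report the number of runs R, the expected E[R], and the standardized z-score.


Step 1: Compute median = 15.50; label A = above, B = below.
Labels in order: BAAABAABBBBA  (n_A = 6, n_B = 6)
Step 2: Count runs R = 6.
Step 3: Under H0 (random ordering), E[R] = 2*n_A*n_B/(n_A+n_B) + 1 = 2*6*6/12 + 1 = 7.0000.
        Var[R] = 2*n_A*n_B*(2*n_A*n_B - n_A - n_B) / ((n_A+n_B)^2 * (n_A+n_B-1)) = 4320/1584 = 2.7273.
        SD[R] = 1.6514.
Step 4: Continuity-corrected z = (R + 0.5 - E[R]) / SD[R] = (6 + 0.5 - 7.0000) / 1.6514 = -0.3028.
Step 5: Two-sided p-value via normal approximation = 2*(1 - Phi(|z|)) = 0.762069.
Step 6: alpha = 0.1. fail to reject H0.

R = 6, z = -0.3028, p = 0.762069, fail to reject H0.


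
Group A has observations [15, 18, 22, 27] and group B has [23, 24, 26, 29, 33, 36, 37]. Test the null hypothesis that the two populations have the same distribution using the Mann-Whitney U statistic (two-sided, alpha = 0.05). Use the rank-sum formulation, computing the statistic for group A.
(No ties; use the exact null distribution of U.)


Step 1: Combine and sort all 11 observations; assign midranks.
sorted (value, group): (15,X), (18,X), (22,X), (23,Y), (24,Y), (26,Y), (27,X), (29,Y), (33,Y), (36,Y), (37,Y)
ranks: 15->1, 18->2, 22->3, 23->4, 24->5, 26->6, 27->7, 29->8, 33->9, 36->10, 37->11
Step 2: Rank sum for X: R1 = 1 + 2 + 3 + 7 = 13.
Step 3: U_X = R1 - n1(n1+1)/2 = 13 - 4*5/2 = 13 - 10 = 3.
       U_Y = n1*n2 - U_X = 28 - 3 = 25.
Step 4: No ties, so the exact null distribution of U (based on enumerating the C(11,4) = 330 equally likely rank assignments) gives the two-sided p-value.
Step 5: p-value = 0.042424; compare to alpha = 0.05. reject H0.

U_X = 3, p = 0.042424, reject H0 at alpha = 0.05.


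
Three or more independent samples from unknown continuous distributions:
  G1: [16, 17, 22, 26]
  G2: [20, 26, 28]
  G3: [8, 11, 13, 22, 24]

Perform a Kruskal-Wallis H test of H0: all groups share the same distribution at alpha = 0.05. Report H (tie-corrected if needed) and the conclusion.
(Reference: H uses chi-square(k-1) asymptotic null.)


Step 1: Combine all N = 12 observations and assign midranks.
sorted (value, group, rank): (8,G3,1), (11,G3,2), (13,G3,3), (16,G1,4), (17,G1,5), (20,G2,6), (22,G1,7.5), (22,G3,7.5), (24,G3,9), (26,G1,10.5), (26,G2,10.5), (28,G2,12)
Step 2: Sum ranks within each group.
R_1 = 27 (n_1 = 4)
R_2 = 28.5 (n_2 = 3)
R_3 = 22.5 (n_3 = 5)
Step 3: H = 12/(N(N+1)) * sum(R_i^2/n_i) - 3(N+1)
     = 12/(12*13) * (27^2/4 + 28.5^2/3 + 22.5^2/5) - 3*13
     = 0.076923 * 554.25 - 39
     = 3.634615.
Step 4: Ties present; correction factor C = 1 - 12/(12^3 - 12) = 0.993007. Corrected H = 3.634615 / 0.993007 = 3.660211.
Step 5: Under H0, H ~ chi^2(2); p-value = 0.160397.
Step 6: alpha = 0.05. fail to reject H0.

H = 3.6602, df = 2, p = 0.160397, fail to reject H0.


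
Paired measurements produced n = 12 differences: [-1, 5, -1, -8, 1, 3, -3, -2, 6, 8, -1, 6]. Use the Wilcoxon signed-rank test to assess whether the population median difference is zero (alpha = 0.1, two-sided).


Step 1: Drop any zero differences (none here) and take |d_i|.
|d| = [1, 5, 1, 8, 1, 3, 3, 2, 6, 8, 1, 6]
Step 2: Midrank |d_i| (ties get averaged ranks).
ranks: |1|->2.5, |5|->8, |1|->2.5, |8|->11.5, |1|->2.5, |3|->6.5, |3|->6.5, |2|->5, |6|->9.5, |8|->11.5, |1|->2.5, |6|->9.5
Step 3: Attach original signs; sum ranks with positive sign and with negative sign.
W+ = 8 + 2.5 + 6.5 + 9.5 + 11.5 + 9.5 = 47.5
W- = 2.5 + 2.5 + 11.5 + 6.5 + 5 + 2.5 = 30.5
(Check: W+ + W- = 78 should equal n(n+1)/2 = 78.)
Step 4: Test statistic W = min(W+, W-) = 30.5.
Step 5: Ties in |d|, so use the tie-corrected normal approximation.
        E[W] = n(n+1)/4 = 12*13/4 = 39.
        Tie groups: |d|=1 (t=4), |d|=3 (t=2), |d|=6 (t=2), |d|=8 (t=2); sum(t^3 - t) = 78.
        Var[W] = n(n+1)(2n+1)/24 - sum(t^3-t)/48 = 3900/24 - 78/48 = 160.875.
        z = (W - E[W]) / sqrt(Var[W]) = (30.5 - 39) / 12.6837 = -0.6702.
        Two-sided p = 2*Phi(z) = 0.502760.
Step 6: alpha = 0.1. fail to reject H0.

W+ = 47.5, W- = 30.5, W = min = 30.5, p = 0.502760, fail to reject H0.


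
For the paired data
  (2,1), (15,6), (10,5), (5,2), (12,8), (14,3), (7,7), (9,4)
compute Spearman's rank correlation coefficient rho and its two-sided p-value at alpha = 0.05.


Step 1: Rank x and y separately (midranks; no ties here).
rank(x): 2->1, 15->8, 10->5, 5->2, 12->6, 14->7, 7->3, 9->4
rank(y): 1->1, 6->6, 5->5, 2->2, 8->8, 3->3, 7->7, 4->4
Step 2: d_i = R_x(i) - R_y(i); compute d_i^2.
  (1-1)^2=0, (8-6)^2=4, (5-5)^2=0, (2-2)^2=0, (6-8)^2=4, (7-3)^2=16, (3-7)^2=16, (4-4)^2=0
sum(d^2) = 40.
Step 3: rho = 1 - 6*40 / (8*(8^2 - 1)) = 1 - 240/504 = 0.523810.
Step 4: Under H0, t = rho * sqrt((n-2)/(1-rho^2)) = 1.5062 ~ t(6).
Step 5: Two-sided p-value from the t-distribution with 6 df = 0.182721.
Step 6: alpha = 0.05. fail to reject H0.

rho = 0.5238, p = 0.182721, fail to reject H0 at alpha = 0.05.


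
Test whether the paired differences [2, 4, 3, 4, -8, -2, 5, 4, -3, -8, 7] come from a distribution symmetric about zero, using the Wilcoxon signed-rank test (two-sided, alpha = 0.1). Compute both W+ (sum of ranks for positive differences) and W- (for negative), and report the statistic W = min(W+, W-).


Step 1: Drop any zero differences (none here) and take |d_i|.
|d| = [2, 4, 3, 4, 8, 2, 5, 4, 3, 8, 7]
Step 2: Midrank |d_i| (ties get averaged ranks).
ranks: |2|->1.5, |4|->6, |3|->3.5, |4|->6, |8|->10.5, |2|->1.5, |5|->8, |4|->6, |3|->3.5, |8|->10.5, |7|->9
Step 3: Attach original signs; sum ranks with positive sign and with negative sign.
W+ = 1.5 + 6 + 3.5 + 6 + 8 + 6 + 9 = 40
W- = 10.5 + 1.5 + 3.5 + 10.5 = 26
(Check: W+ + W- = 66 should equal n(n+1)/2 = 66.)
Step 4: Test statistic W = min(W+, W-) = 26.
Step 5: Ties in |d|, so use the tie-corrected normal approximation.
        E[W] = n(n+1)/4 = 11*12/4 = 33.
        Tie groups: |d|=2 (t=2), |d|=3 (t=2), |d|=4 (t=3), |d|=8 (t=2); sum(t^3 - t) = 42.
        Var[W] = n(n+1)(2n+1)/24 - sum(t^3-t)/48 = 3036/24 - 42/48 = 125.625.
        z = (W - E[W]) / sqrt(Var[W]) = (26 - 33) / 11.2083 = -0.6245.
        Two-sided p = 2*Phi(z) = 0.532273.
Step 6: alpha = 0.1. fail to reject H0.

W+ = 40, W- = 26, W = min = 26, p = 0.532273, fail to reject H0.


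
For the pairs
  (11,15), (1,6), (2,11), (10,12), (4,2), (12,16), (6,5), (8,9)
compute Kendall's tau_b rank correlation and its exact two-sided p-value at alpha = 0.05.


Step 1: Enumerate the 28 unordered pairs (i,j) with i<j and classify each by sign(x_j-x_i) * sign(y_j-y_i).
  (1,2):dx=-10,dy=-9->C; (1,3):dx=-9,dy=-4->C; (1,4):dx=-1,dy=-3->C; (1,5):dx=-7,dy=-13->C
  (1,6):dx=+1,dy=+1->C; (1,7):dx=-5,dy=-10->C; (1,8):dx=-3,dy=-6->C; (2,3):dx=+1,dy=+5->C
  (2,4):dx=+9,dy=+6->C; (2,5):dx=+3,dy=-4->D; (2,6):dx=+11,dy=+10->C; (2,7):dx=+5,dy=-1->D
  (2,8):dx=+7,dy=+3->C; (3,4):dx=+8,dy=+1->C; (3,5):dx=+2,dy=-9->D; (3,6):dx=+10,dy=+5->C
  (3,7):dx=+4,dy=-6->D; (3,8):dx=+6,dy=-2->D; (4,5):dx=-6,dy=-10->C; (4,6):dx=+2,dy=+4->C
  (4,7):dx=-4,dy=-7->C; (4,8):dx=-2,dy=-3->C; (5,6):dx=+8,dy=+14->C; (5,7):dx=+2,dy=+3->C
  (5,8):dx=+4,dy=+7->C; (6,7):dx=-6,dy=-11->C; (6,8):dx=-4,dy=-7->C; (7,8):dx=+2,dy=+4->C
Step 2: C = 23, D = 5, total pairs = 28.
Step 3: tau = (C - D)/(n(n-1)/2) = (23 - 5)/28 = 0.642857.
Step 4: Exact two-sided p-value (enumerate n! = 40320 permutations of y under H0): p = 0.031151.
Step 5: alpha = 0.05. reject H0.

tau_b = 0.6429 (C=23, D=5), p = 0.031151, reject H0.


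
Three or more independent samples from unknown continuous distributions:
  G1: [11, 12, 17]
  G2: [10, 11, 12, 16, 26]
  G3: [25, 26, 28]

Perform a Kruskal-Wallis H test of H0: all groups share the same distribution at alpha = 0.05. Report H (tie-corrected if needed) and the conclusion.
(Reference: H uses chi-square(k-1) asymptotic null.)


Step 1: Combine all N = 11 observations and assign midranks.
sorted (value, group, rank): (10,G2,1), (11,G1,2.5), (11,G2,2.5), (12,G1,4.5), (12,G2,4.5), (16,G2,6), (17,G1,7), (25,G3,8), (26,G2,9.5), (26,G3,9.5), (28,G3,11)
Step 2: Sum ranks within each group.
R_1 = 14 (n_1 = 3)
R_2 = 23.5 (n_2 = 5)
R_3 = 28.5 (n_3 = 3)
Step 3: H = 12/(N(N+1)) * sum(R_i^2/n_i) - 3(N+1)
     = 12/(11*12) * (14^2/3 + 23.5^2/5 + 28.5^2/3) - 3*12
     = 0.090909 * 446.533 - 36
     = 4.593939.
Step 4: Ties present; correction factor C = 1 - 18/(11^3 - 11) = 0.986364. Corrected H = 4.593939 / 0.986364 = 4.657450.
Step 5: Under H0, H ~ chi^2(2); p-value = 0.097420.
Step 6: alpha = 0.05. fail to reject H0.

H = 4.6575, df = 2, p = 0.097420, fail to reject H0.


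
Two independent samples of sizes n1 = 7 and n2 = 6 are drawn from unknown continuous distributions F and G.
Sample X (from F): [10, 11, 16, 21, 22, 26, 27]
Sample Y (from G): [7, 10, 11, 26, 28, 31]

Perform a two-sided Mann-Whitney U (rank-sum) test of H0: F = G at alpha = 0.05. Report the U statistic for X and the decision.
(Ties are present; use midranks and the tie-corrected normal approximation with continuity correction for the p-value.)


Step 1: Combine and sort all 13 observations; assign midranks.
sorted (value, group): (7,Y), (10,X), (10,Y), (11,X), (11,Y), (16,X), (21,X), (22,X), (26,X), (26,Y), (27,X), (28,Y), (31,Y)
ranks: 7->1, 10->2.5, 10->2.5, 11->4.5, 11->4.5, 16->6, 21->7, 22->8, 26->9.5, 26->9.5, 27->11, 28->12, 31->13
Step 2: Rank sum for X: R1 = 2.5 + 4.5 + 6 + 7 + 8 + 9.5 + 11 = 48.5.
Step 3: U_X = R1 - n1(n1+1)/2 = 48.5 - 7*8/2 = 48.5 - 28 = 20.5.
       U_Y = n1*n2 - U_X = 42 - 20.5 = 21.5.
Step 4: Ties are present, so use the tie-corrected normal approximation (with continuity correction) for the p-value.
Step 5: p-value = 1.000000; compare to alpha = 0.05. fail to reject H0.

U_X = 20.5, p = 1.000000, fail to reject H0 at alpha = 0.05.


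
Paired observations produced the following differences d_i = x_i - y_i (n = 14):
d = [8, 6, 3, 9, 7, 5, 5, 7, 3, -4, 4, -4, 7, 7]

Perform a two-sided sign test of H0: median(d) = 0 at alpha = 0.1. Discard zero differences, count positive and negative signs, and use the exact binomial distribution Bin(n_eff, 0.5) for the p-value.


Step 1: Discard zero differences. Original n = 14; n_eff = number of nonzero differences = 14.
Nonzero differences (with sign): +8, +6, +3, +9, +7, +5, +5, +7, +3, -4, +4, -4, +7, +7
Step 2: Count signs: positive = 12, negative = 2.
Step 3: Under H0: P(positive) = 0.5, so the number of positives S ~ Bin(14, 0.5).
Step 4: Two-sided exact p-value = sum of Bin(14,0.5) probabilities at or below the observed probability = 0.012939.
Step 5: alpha = 0.1. reject H0.

n_eff = 14, pos = 12, neg = 2, p = 0.012939, reject H0.


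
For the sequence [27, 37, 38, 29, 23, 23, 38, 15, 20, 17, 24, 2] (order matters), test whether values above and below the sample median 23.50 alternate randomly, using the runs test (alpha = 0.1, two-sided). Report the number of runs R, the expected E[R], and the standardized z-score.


Step 1: Compute median = 23.50; label A = above, B = below.
Labels in order: AAAABBABBBAB  (n_A = 6, n_B = 6)
Step 2: Count runs R = 6.
Step 3: Under H0 (random ordering), E[R] = 2*n_A*n_B/(n_A+n_B) + 1 = 2*6*6/12 + 1 = 7.0000.
        Var[R] = 2*n_A*n_B*(2*n_A*n_B - n_A - n_B) / ((n_A+n_B)^2 * (n_A+n_B-1)) = 4320/1584 = 2.7273.
        SD[R] = 1.6514.
Step 4: Continuity-corrected z = (R + 0.5 - E[R]) / SD[R] = (6 + 0.5 - 7.0000) / 1.6514 = -0.3028.
Step 5: Two-sided p-value via normal approximation = 2*(1 - Phi(|z|)) = 0.762069.
Step 6: alpha = 0.1. fail to reject H0.

R = 6, z = -0.3028, p = 0.762069, fail to reject H0.


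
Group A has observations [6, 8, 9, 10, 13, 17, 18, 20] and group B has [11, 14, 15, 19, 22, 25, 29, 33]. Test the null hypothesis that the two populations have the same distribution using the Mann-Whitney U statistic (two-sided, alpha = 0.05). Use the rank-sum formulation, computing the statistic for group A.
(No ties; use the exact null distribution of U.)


Step 1: Combine and sort all 16 observations; assign midranks.
sorted (value, group): (6,X), (8,X), (9,X), (10,X), (11,Y), (13,X), (14,Y), (15,Y), (17,X), (18,X), (19,Y), (20,X), (22,Y), (25,Y), (29,Y), (33,Y)
ranks: 6->1, 8->2, 9->3, 10->4, 11->5, 13->6, 14->7, 15->8, 17->9, 18->10, 19->11, 20->12, 22->13, 25->14, 29->15, 33->16
Step 2: Rank sum for X: R1 = 1 + 2 + 3 + 4 + 6 + 9 + 10 + 12 = 47.
Step 3: U_X = R1 - n1(n1+1)/2 = 47 - 8*9/2 = 47 - 36 = 11.
       U_Y = n1*n2 - U_X = 64 - 11 = 53.
Step 4: No ties, so the exact null distribution of U (based on enumerating the C(16,8) = 12870 equally likely rank assignments) gives the two-sided p-value.
Step 5: p-value = 0.028127; compare to alpha = 0.05. reject H0.

U_X = 11, p = 0.028127, reject H0 at alpha = 0.05.


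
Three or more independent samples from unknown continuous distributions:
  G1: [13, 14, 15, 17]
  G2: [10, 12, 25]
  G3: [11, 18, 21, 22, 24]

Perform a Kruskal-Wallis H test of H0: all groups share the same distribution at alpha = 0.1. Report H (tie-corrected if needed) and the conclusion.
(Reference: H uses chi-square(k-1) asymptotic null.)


Step 1: Combine all N = 12 observations and assign midranks.
sorted (value, group, rank): (10,G2,1), (11,G3,2), (12,G2,3), (13,G1,4), (14,G1,5), (15,G1,6), (17,G1,7), (18,G3,8), (21,G3,9), (22,G3,10), (24,G3,11), (25,G2,12)
Step 2: Sum ranks within each group.
R_1 = 22 (n_1 = 4)
R_2 = 16 (n_2 = 3)
R_3 = 40 (n_3 = 5)
Step 3: H = 12/(N(N+1)) * sum(R_i^2/n_i) - 3(N+1)
     = 12/(12*13) * (22^2/4 + 16^2/3 + 40^2/5) - 3*13
     = 0.076923 * 526.333 - 39
     = 1.487179.
Step 4: No ties, so H is used without correction.
Step 5: Under H0, H ~ chi^2(2); p-value = 0.475404.
Step 6: alpha = 0.1. fail to reject H0.

H = 1.4872, df = 2, p = 0.475404, fail to reject H0.


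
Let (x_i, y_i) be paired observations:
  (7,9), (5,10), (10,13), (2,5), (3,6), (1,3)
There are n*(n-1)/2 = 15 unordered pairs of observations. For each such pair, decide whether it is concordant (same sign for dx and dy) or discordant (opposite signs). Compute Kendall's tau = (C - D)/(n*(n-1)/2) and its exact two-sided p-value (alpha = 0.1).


Step 1: Enumerate the 15 unordered pairs (i,j) with i<j and classify each by sign(x_j-x_i) * sign(y_j-y_i).
  (1,2):dx=-2,dy=+1->D; (1,3):dx=+3,dy=+4->C; (1,4):dx=-5,dy=-4->C; (1,5):dx=-4,dy=-3->C
  (1,6):dx=-6,dy=-6->C; (2,3):dx=+5,dy=+3->C; (2,4):dx=-3,dy=-5->C; (2,5):dx=-2,dy=-4->C
  (2,6):dx=-4,dy=-7->C; (3,4):dx=-8,dy=-8->C; (3,5):dx=-7,dy=-7->C; (3,6):dx=-9,dy=-10->C
  (4,5):dx=+1,dy=+1->C; (4,6):dx=-1,dy=-2->C; (5,6):dx=-2,dy=-3->C
Step 2: C = 14, D = 1, total pairs = 15.
Step 3: tau = (C - D)/(n(n-1)/2) = (14 - 1)/15 = 0.866667.
Step 4: Exact two-sided p-value (enumerate n! = 720 permutations of y under H0): p = 0.016667.
Step 5: alpha = 0.1. reject H0.

tau_b = 0.8667 (C=14, D=1), p = 0.016667, reject H0.


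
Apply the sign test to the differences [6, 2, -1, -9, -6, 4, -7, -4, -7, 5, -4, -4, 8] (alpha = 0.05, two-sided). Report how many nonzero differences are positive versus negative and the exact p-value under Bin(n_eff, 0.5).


Step 1: Discard zero differences. Original n = 13; n_eff = number of nonzero differences = 13.
Nonzero differences (with sign): +6, +2, -1, -9, -6, +4, -7, -4, -7, +5, -4, -4, +8
Step 2: Count signs: positive = 5, negative = 8.
Step 3: Under H0: P(positive) = 0.5, so the number of positives S ~ Bin(13, 0.5).
Step 4: Two-sided exact p-value = sum of Bin(13,0.5) probabilities at or below the observed probability = 0.581055.
Step 5: alpha = 0.05. fail to reject H0.

n_eff = 13, pos = 5, neg = 8, p = 0.581055, fail to reject H0.


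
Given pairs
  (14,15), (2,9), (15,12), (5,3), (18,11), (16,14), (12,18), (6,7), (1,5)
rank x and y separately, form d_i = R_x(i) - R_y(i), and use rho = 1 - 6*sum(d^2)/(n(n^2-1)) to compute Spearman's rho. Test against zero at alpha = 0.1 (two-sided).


Step 1: Rank x and y separately (midranks; no ties here).
rank(x): 14->6, 2->2, 15->7, 5->3, 18->9, 16->8, 12->5, 6->4, 1->1
rank(y): 15->8, 9->4, 12->6, 3->1, 11->5, 14->7, 18->9, 7->3, 5->2
Step 2: d_i = R_x(i) - R_y(i); compute d_i^2.
  (6-8)^2=4, (2-4)^2=4, (7-6)^2=1, (3-1)^2=4, (9-5)^2=16, (8-7)^2=1, (5-9)^2=16, (4-3)^2=1, (1-2)^2=1
sum(d^2) = 48.
Step 3: rho = 1 - 6*48 / (9*(9^2 - 1)) = 1 - 288/720 = 0.600000.
Step 4: Under H0, t = rho * sqrt((n-2)/(1-rho^2)) = 1.9843 ~ t(7).
Step 5: Two-sided p-value from the t-distribution with 7 df = 0.087623.
Step 6: alpha = 0.1. reject H0.

rho = 0.6000, p = 0.087623, reject H0 at alpha = 0.1.


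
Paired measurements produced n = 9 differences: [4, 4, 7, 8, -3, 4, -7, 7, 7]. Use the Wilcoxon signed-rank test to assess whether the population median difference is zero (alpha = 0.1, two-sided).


Step 1: Drop any zero differences (none here) and take |d_i|.
|d| = [4, 4, 7, 8, 3, 4, 7, 7, 7]
Step 2: Midrank |d_i| (ties get averaged ranks).
ranks: |4|->3, |4|->3, |7|->6.5, |8|->9, |3|->1, |4|->3, |7|->6.5, |7|->6.5, |7|->6.5
Step 3: Attach original signs; sum ranks with positive sign and with negative sign.
W+ = 3 + 3 + 6.5 + 9 + 3 + 6.5 + 6.5 = 37.5
W- = 1 + 6.5 = 7.5
(Check: W+ + W- = 45 should equal n(n+1)/2 = 45.)
Step 4: Test statistic W = min(W+, W-) = 7.5.
Step 5: Ties in |d|, so use the tie-corrected normal approximation.
        E[W] = n(n+1)/4 = 9*10/4 = 22.5.
        Tie groups: |d|=4 (t=3), |d|=7 (t=4); sum(t^3 - t) = 84.
        Var[W] = n(n+1)(2n+1)/24 - sum(t^3-t)/48 = 1710/24 - 84/48 = 69.5.
        z = (W - E[W]) / sqrt(Var[W]) = (7.5 - 22.5) / 8.3367 = -1.7993.
        Two-sided p = 2*Phi(z) = 0.071974.
Step 6: alpha = 0.1. reject H0.

W+ = 37.5, W- = 7.5, W = min = 7.5, p = 0.071974, reject H0.


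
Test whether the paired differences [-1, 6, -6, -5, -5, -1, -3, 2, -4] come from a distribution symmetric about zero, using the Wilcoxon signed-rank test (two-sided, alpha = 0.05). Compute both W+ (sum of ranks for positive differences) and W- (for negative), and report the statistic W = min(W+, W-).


Step 1: Drop any zero differences (none here) and take |d_i|.
|d| = [1, 6, 6, 5, 5, 1, 3, 2, 4]
Step 2: Midrank |d_i| (ties get averaged ranks).
ranks: |1|->1.5, |6|->8.5, |6|->8.5, |5|->6.5, |5|->6.5, |1|->1.5, |3|->4, |2|->3, |4|->5
Step 3: Attach original signs; sum ranks with positive sign and with negative sign.
W+ = 8.5 + 3 = 11.5
W- = 1.5 + 8.5 + 6.5 + 6.5 + 1.5 + 4 + 5 = 33.5
(Check: W+ + W- = 45 should equal n(n+1)/2 = 45.)
Step 4: Test statistic W = min(W+, W-) = 11.5.
Step 5: Ties in |d|, so use the tie-corrected normal approximation.
        E[W] = n(n+1)/4 = 9*10/4 = 22.5.
        Tie groups: |d|=1 (t=2), |d|=5 (t=2), |d|=6 (t=2); sum(t^3 - t) = 18.
        Var[W] = n(n+1)(2n+1)/24 - sum(t^3-t)/48 = 1710/24 - 18/48 = 70.875.
        z = (W - E[W]) / sqrt(Var[W]) = (11.5 - 22.5) / 8.4187 = -1.3066.
        Two-sided p = 2*Phi(z) = 0.191345.
Step 6: alpha = 0.05. fail to reject H0.

W+ = 11.5, W- = 33.5, W = min = 11.5, p = 0.191345, fail to reject H0.
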